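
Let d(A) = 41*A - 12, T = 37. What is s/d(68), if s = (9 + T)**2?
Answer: 529/694 ≈ 0.76225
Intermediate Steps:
d(A) = -12 + 41*A
s = 2116 (s = (9 + 37)**2 = 46**2 = 2116)
s/d(68) = 2116/(-12 + 41*68) = 2116/(-12 + 2788) = 2116/2776 = 2116*(1/2776) = 529/694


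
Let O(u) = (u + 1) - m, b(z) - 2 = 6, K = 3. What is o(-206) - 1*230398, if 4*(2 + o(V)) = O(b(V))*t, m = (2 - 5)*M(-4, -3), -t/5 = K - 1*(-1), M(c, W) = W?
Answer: -230400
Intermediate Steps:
b(z) = 8 (b(z) = 2 + 6 = 8)
t = -20 (t = -5*(3 - 1*(-1)) = -5*(3 + 1) = -5*4 = -20)
m = 9 (m = (2 - 5)*(-3) = -3*(-3) = 9)
O(u) = -8 + u (O(u) = (u + 1) - 1*9 = (1 + u) - 9 = -8 + u)
o(V) = -2 (o(V) = -2 + ((-8 + 8)*(-20))/4 = -2 + (0*(-20))/4 = -2 + (¼)*0 = -2 + 0 = -2)
o(-206) - 1*230398 = -2 - 1*230398 = -2 - 230398 = -230400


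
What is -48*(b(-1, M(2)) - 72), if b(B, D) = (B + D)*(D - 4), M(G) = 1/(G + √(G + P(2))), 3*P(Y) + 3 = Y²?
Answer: 86064/25 - 624*√21/25 ≈ 3328.2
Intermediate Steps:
P(Y) = -1 + Y²/3
M(G) = 1/(G + √(⅓ + G)) (M(G) = 1/(G + √(G + (-1 + (⅓)*2²))) = 1/(G + √(G + (-1 + (⅓)*4))) = 1/(G + √(G + (-1 + 4/3))) = 1/(G + √(G + ⅓)) = 1/(G + √(⅓ + G)))
b(B, D) = (-4 + D)*(B + D) (b(B, D) = (B + D)*(-4 + D) = (-4 + D)*(B + D))
-48*(b(-1, M(2)) - 72) = -48*(((3/(3*2 + √3*√(1 + 3*2)))² - 4*(-1) - 12/(3*2 + √3*√(1 + 3*2)) - 3/(3*2 + √3*√(1 + 3*2))) - 72) = -48*(((3/(6 + √3*√(1 + 6)))² + 4 - 12/(6 + √3*√(1 + 6)) - 3/(6 + √3*√(1 + 6))) - 72) = -48*(((3/(6 + √3*√7))² + 4 - 12/(6 + √3*√7) - 3/(6 + √3*√7)) - 72) = -48*(((3/(6 + √21))² + 4 - 12/(6 + √21) - 3/(6 + √21)) - 72) = -48*((9/(6 + √21)² + 4 - 12/(6 + √21) - 3/(6 + √21)) - 72) = -48*((4 - 15/(6 + √21) + 9/(6 + √21)²) - 72) = -48*(-68 - 15/(6 + √21) + 9/(6 + √21)²) = 3264 - 432/(6 + √21)² + 720/(6 + √21)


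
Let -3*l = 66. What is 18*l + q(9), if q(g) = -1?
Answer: -397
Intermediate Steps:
l = -22 (l = -⅓*66 = -22)
18*l + q(9) = 18*(-22) - 1 = -396 - 1 = -397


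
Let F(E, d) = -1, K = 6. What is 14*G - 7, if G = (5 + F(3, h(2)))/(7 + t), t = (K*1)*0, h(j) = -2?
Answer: 1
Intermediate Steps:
t = 0 (t = (6*1)*0 = 6*0 = 0)
G = 4/7 (G = (5 - 1)/(7 + 0) = 4/7 ≈ 0.57143)
14*G - 7 = 14*(4/7) - 7 = 8 - 7 = 1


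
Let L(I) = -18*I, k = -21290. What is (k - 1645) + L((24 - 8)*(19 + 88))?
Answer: -53751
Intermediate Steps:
(k - 1645) + L((24 - 8)*(19 + 88)) = (-21290 - 1645) - 18*(24 - 8)*(19 + 88) = -22935 - 288*107 = -22935 - 18*1712 = -22935 - 30816 = -53751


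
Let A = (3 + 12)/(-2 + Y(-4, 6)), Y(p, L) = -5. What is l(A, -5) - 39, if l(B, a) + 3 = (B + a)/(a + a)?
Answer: -289/7 ≈ -41.286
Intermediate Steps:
A = -15/7 (A = (3 + 12)/(-2 - 5) = 15/(-7) = 15*(-1/7) = -15/7 ≈ -2.1429)
l(B, a) = -3 + (B + a)/(2*a) (l(B, a) = -3 + (B + a)/(a + a) = -3 + (B + a)/((2*a)) = -3 + (B + a)*(1/(2*a)) = -3 + (B + a)/(2*a))
l(A, -5) - 39 = (1/2)*(-15/7 - 5*(-5))/(-5) - 39 = (1/2)*(-1/5)*(-15/7 + 25) - 39 = (1/2)*(-1/5)*(160/7) - 39 = -16/7 - 39 = -289/7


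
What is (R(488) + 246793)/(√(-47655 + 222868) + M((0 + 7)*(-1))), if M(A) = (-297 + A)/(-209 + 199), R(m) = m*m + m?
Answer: -368923000/4357221 + 12135625*√175213/4357221 ≈ 1081.2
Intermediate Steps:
R(m) = m + m² (R(m) = m² + m = m + m²)
M(A) = 297/10 - A/10 (M(A) = (-297 + A)/(-10) = (-297 + A)*(-⅒) = 297/10 - A/10)
(R(488) + 246793)/(√(-47655 + 222868) + M((0 + 7)*(-1))) = (488*(1 + 488) + 246793)/(√(-47655 + 222868) + (297/10 - (0 + 7)*(-1)/10)) = (488*489 + 246793)/(√175213 + (297/10 - 7*(-1)/10)) = (238632 + 246793)/(√175213 + (297/10 - ⅒*(-7))) = 485425/(√175213 + (297/10 + 7/10)) = 485425/(√175213 + 152/5) = 485425/(152/5 + √175213)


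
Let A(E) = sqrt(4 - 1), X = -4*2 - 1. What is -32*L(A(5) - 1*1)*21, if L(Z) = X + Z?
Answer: 6720 - 672*sqrt(3) ≈ 5556.1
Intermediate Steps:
X = -9 (X = -8 - 1 = -9)
A(E) = sqrt(3)
L(Z) = -9 + Z
-32*L(A(5) - 1*1)*21 = -32*(-9 + (sqrt(3) - 1*1))*21 = -32*(-9 + (sqrt(3) - 1))*21 = -32*(-9 + (-1 + sqrt(3)))*21 = -32*(-10 + sqrt(3))*21 = (320 - 32*sqrt(3))*21 = 6720 - 672*sqrt(3)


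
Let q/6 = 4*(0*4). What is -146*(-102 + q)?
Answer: 14892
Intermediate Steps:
q = 0 (q = 6*(4*(0*4)) = 6*(4*0) = 6*0 = 0)
-146*(-102 + q) = -146*(-102 + 0) = -146*(-102) = 14892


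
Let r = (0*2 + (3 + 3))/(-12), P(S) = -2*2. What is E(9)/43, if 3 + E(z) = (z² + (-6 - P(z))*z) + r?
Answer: 119/86 ≈ 1.3837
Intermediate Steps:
P(S) = -4
r = -½ (r = (0 + 6)*(-1/12) = 6*(-1/12) = -½ ≈ -0.50000)
E(z) = -7/2 + z² - 2*z (E(z) = -3 + ((z² + (-6 - 1*(-4))*z) - ½) = -3 + ((z² + (-6 + 4)*z) - ½) = -3 + ((z² - 2*z) - ½) = -3 + (-½ + z² - 2*z) = -7/2 + z² - 2*z)
E(9)/43 = (-7/2 + 9² - 2*9)/43 = (-7/2 + 81 - 18)/43 = (1/43)*(119/2) = 119/86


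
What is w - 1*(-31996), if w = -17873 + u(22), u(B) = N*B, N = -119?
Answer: 11505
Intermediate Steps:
u(B) = -119*B
w = -20491 (w = -17873 - 119*22 = -17873 - 2618 = -20491)
w - 1*(-31996) = -20491 - 1*(-31996) = -20491 + 31996 = 11505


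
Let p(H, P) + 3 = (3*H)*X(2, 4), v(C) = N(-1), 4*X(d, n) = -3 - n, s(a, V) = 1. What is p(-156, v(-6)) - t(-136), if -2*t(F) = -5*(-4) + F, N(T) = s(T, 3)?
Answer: 758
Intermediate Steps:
N(T) = 1
X(d, n) = -3/4 - n/4 (X(d, n) = (-3 - n)/4 = -3/4 - n/4)
v(C) = 1
p(H, P) = -3 - 21*H/4 (p(H, P) = -3 + (3*H)*(-3/4 - 1/4*4) = -3 + (3*H)*(-3/4 - 1) = -3 + (3*H)*(-7/4) = -3 - 21*H/4)
t(F) = -10 - F/2 (t(F) = -(-5*(-4) + F)/2 = -(20 + F)/2 = -10 - F/2)
p(-156, v(-6)) - t(-136) = (-3 - 21/4*(-156)) - (-10 - 1/2*(-136)) = (-3 + 819) - (-10 + 68) = 816 - 1*58 = 816 - 58 = 758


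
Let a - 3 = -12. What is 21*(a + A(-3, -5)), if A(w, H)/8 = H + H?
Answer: -1869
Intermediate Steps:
a = -9 (a = 3 - 12 = -9)
A(w, H) = 16*H (A(w, H) = 8*(H + H) = 8*(2*H) = 16*H)
21*(a + A(-3, -5)) = 21*(-9 + 16*(-5)) = 21*(-9 - 80) = 21*(-89) = -1869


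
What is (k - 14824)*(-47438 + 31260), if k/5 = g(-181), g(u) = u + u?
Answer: 269104852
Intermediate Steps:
g(u) = 2*u
k = -1810 (k = 5*(2*(-181)) = 5*(-362) = -1810)
(k - 14824)*(-47438 + 31260) = (-1810 - 14824)*(-47438 + 31260) = -16634*(-16178) = 269104852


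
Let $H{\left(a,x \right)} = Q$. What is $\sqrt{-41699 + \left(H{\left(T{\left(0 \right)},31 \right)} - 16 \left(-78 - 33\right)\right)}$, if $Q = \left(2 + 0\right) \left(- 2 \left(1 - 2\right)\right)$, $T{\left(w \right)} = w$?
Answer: $i \sqrt{39919} \approx 199.8 i$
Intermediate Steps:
$Q = 4$ ($Q = 2 \left(\left(-2\right) \left(-1\right)\right) = 2 \cdot 2 = 4$)
$H{\left(a,x \right)} = 4$
$\sqrt{-41699 + \left(H{\left(T{\left(0 \right)},31 \right)} - 16 \left(-78 - 33\right)\right)} = \sqrt{-41699 - \left(-4 + 16 \left(-78 - 33\right)\right)} = \sqrt{-41699 - \left(-4 + 16 \left(-111\right)\right)} = \sqrt{-41699 + \left(4 - -1776\right)} = \sqrt{-41699 + \left(4 + 1776\right)} = \sqrt{-41699 + 1780} = \sqrt{-39919} = i \sqrt{39919}$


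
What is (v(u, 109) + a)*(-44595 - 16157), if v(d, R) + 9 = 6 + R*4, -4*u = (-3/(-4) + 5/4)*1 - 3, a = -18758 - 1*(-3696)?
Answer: 888741008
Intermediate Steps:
a = -15062 (a = -18758 + 3696 = -15062)
u = 1/4 (u = -((-3/(-4) + 5/4)*1 - 3)/4 = -((-3*(-1/4) + 5*(1/4))*1 - 3)/4 = -((3/4 + 5/4)*1 - 3)/4 = -(2*1 - 3)/4 = -(2 - 3)/4 = -1/4*(-1) = 1/4 ≈ 0.25000)
v(d, R) = -3 + 4*R (v(d, R) = -9 + (6 + R*4) = -9 + (6 + 4*R) = -3 + 4*R)
(v(u, 109) + a)*(-44595 - 16157) = ((-3 + 4*109) - 15062)*(-44595 - 16157) = ((-3 + 436) - 15062)*(-60752) = (433 - 15062)*(-60752) = -14629*(-60752) = 888741008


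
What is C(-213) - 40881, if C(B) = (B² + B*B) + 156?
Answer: 50013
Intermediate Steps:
C(B) = 156 + 2*B² (C(B) = (B² + B²) + 156 = 2*B² + 156 = 156 + 2*B²)
C(-213) - 40881 = (156 + 2*(-213)²) - 40881 = (156 + 2*45369) - 40881 = (156 + 90738) - 40881 = 90894 - 40881 = 50013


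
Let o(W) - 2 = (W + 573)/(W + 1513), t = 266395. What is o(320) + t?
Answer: 10389502/39 ≈ 2.6640e+5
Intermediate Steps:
o(W) = 2 + (573 + W)/(1513 + W) (o(W) = 2 + (W + 573)/(W + 1513) = 2 + (573 + W)/(1513 + W))
o(320) + t = (3599 + 3*320)/(1513 + 320) + 266395 = (3599 + 960)/1833 + 266395 = (1/1833)*4559 + 266395 = 97/39 + 266395 = 10389502/39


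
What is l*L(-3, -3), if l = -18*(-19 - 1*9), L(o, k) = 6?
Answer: 3024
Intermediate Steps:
l = 504 (l = -18*(-19 - 9) = -18*(-28) = 504)
l*L(-3, -3) = 504*6 = 3024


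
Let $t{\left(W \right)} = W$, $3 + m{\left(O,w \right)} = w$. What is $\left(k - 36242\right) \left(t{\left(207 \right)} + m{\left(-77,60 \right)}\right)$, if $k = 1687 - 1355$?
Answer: $-9480240$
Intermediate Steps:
$k = 332$
$m{\left(O,w \right)} = -3 + w$
$\left(k - 36242\right) \left(t{\left(207 \right)} + m{\left(-77,60 \right)}\right) = \left(332 - 36242\right) \left(207 + \left(-3 + 60\right)\right) = - 35910 \left(207 + 57\right) = \left(-35910\right) 264 = -9480240$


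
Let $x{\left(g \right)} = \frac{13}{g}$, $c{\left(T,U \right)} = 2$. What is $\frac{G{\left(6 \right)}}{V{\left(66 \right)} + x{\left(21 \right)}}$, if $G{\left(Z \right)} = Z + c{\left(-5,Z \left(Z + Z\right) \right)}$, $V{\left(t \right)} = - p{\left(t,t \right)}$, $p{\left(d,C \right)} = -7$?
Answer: $\frac{21}{20} \approx 1.05$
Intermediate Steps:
$V{\left(t \right)} = 7$ ($V{\left(t \right)} = \left(-1\right) \left(-7\right) = 7$)
$G{\left(Z \right)} = 2 + Z$ ($G{\left(Z \right)} = Z + 2 = 2 + Z$)
$\frac{G{\left(6 \right)}}{V{\left(66 \right)} + x{\left(21 \right)}} = \frac{2 + 6}{7 + \frac{13}{21}} = \frac{1}{7 + 13 \cdot \frac{1}{21}} \cdot 8 = \frac{1}{7 + \frac{13}{21}} \cdot 8 = \frac{1}{\frac{160}{21}} \cdot 8 = \frac{21}{160} \cdot 8 = \frac{21}{20}$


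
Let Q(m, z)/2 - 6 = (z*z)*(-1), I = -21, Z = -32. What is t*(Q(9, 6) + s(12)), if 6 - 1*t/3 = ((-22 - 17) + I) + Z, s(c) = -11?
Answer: -20874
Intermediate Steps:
Q(m, z) = 12 - 2*z² (Q(m, z) = 12 + 2*((z*z)*(-1)) = 12 + 2*(z²*(-1)) = 12 + 2*(-z²) = 12 - 2*z²)
t = 294 (t = 18 - 3*(((-22 - 17) - 21) - 32) = 18 - 3*((-39 - 21) - 32) = 18 - 3*(-60 - 32) = 18 - 3*(-92) = 18 + 276 = 294)
t*(Q(9, 6) + s(12)) = 294*((12 - 2*6²) - 11) = 294*((12 - 2*36) - 11) = 294*((12 - 72) - 11) = 294*(-60 - 11) = 294*(-71) = -20874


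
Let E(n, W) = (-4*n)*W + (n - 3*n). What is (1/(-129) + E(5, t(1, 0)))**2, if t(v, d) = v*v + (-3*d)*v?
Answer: 14984641/16641 ≈ 900.46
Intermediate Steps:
t(v, d) = v**2 - 3*d*v
E(n, W) = -2*n - 4*W*n (E(n, W) = -4*W*n - 2*n = -2*n - 4*W*n)
(1/(-129) + E(5, t(1, 0)))**2 = (1/(-129) - 2*5*(1 + 2*(1*(1 - 3*0))))**2 = (-1/129 - 2*5*(1 + 2*(1*(1 + 0))))**2 = (-1/129 - 2*5*(1 + 2*(1*1)))**2 = (-1/129 - 2*5*(1 + 2*1))**2 = (-1/129 - 2*5*(1 + 2))**2 = (-1/129 - 2*5*3)**2 = (-1/129 - 30)**2 = (-3871/129)**2 = 14984641/16641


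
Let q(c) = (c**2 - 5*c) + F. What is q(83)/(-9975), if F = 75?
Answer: -2183/3325 ≈ -0.65654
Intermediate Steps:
q(c) = 75 + c**2 - 5*c (q(c) = (c**2 - 5*c) + 75 = 75 + c**2 - 5*c)
q(83)/(-9975) = (75 + 83**2 - 5*83)/(-9975) = (75 + 6889 - 415)*(-1/9975) = 6549*(-1/9975) = -2183/3325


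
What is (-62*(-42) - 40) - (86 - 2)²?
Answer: -4492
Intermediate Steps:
(-62*(-42) - 40) - (86 - 2)² = (2604 - 40) - 1*84² = 2564 - 1*7056 = 2564 - 7056 = -4492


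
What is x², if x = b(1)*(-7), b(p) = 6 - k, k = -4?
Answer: 4900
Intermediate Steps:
b(p) = 10 (b(p) = 6 - 1*(-4) = 6 + 4 = 10)
x = -70 (x = 10*(-7) = -70)
x² = (-70)² = 4900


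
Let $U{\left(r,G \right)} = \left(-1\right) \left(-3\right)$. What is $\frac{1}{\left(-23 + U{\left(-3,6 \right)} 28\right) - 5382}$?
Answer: $- \frac{1}{5321} \approx -0.00018793$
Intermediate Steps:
$U{\left(r,G \right)} = 3$
$\frac{1}{\left(-23 + U{\left(-3,6 \right)} 28\right) - 5382} = \frac{1}{\left(-23 + 3 \cdot 28\right) - 5382} = \frac{1}{\left(-23 + 84\right) - 5382} = \frac{1}{61 - 5382} = \frac{1}{-5321} = - \frac{1}{5321}$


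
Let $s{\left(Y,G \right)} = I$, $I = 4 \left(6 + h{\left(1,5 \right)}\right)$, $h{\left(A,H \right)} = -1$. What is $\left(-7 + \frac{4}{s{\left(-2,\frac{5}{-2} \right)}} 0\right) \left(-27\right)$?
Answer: $189$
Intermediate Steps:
$I = 20$ ($I = 4 \left(6 - 1\right) = 4 \cdot 5 = 20$)
$s{\left(Y,G \right)} = 20$
$\left(-7 + \frac{4}{s{\left(-2,\frac{5}{-2} \right)}} 0\right) \left(-27\right) = \left(-7 + \frac{4}{20} \cdot 0\right) \left(-27\right) = \left(-7 + 4 \cdot \frac{1}{20} \cdot 0\right) \left(-27\right) = \left(-7 + \frac{1}{5} \cdot 0\right) \left(-27\right) = \left(-7 + 0\right) \left(-27\right) = \left(-7\right) \left(-27\right) = 189$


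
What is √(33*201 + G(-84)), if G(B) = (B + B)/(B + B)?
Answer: √6634 ≈ 81.449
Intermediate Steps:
G(B) = 1 (G(B) = (2*B)/((2*B)) = (2*B)*(1/(2*B)) = 1)
√(33*201 + G(-84)) = √(33*201 + 1) = √(6633 + 1) = √6634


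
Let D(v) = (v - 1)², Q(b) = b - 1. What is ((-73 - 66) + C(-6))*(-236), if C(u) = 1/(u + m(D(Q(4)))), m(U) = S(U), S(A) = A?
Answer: 32922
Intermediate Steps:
Q(b) = -1 + b
D(v) = (-1 + v)²
m(U) = U
C(u) = 1/(4 + u) (C(u) = 1/(u + (-1 + (-1 + 4))²) = 1/(u + (-1 + 3)²) = 1/(u + 2²) = 1/(u + 4) = 1/(4 + u))
((-73 - 66) + C(-6))*(-236) = ((-73 - 66) + 1/(4 - 6))*(-236) = (-139 + 1/(-2))*(-236) = (-139 - ½)*(-236) = -279/2*(-236) = 32922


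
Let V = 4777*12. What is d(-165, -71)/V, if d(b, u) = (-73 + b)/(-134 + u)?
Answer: 7/345630 ≈ 2.0253e-5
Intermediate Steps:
d(b, u) = (-73 + b)/(-134 + u)
V = 57324
d(-165, -71)/V = ((-73 - 165)/(-134 - 71))/57324 = (-238/(-205))*(1/57324) = -1/205*(-238)*(1/57324) = (238/205)*(1/57324) = 7/345630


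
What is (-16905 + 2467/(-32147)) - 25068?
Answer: -1349308498/32147 ≈ -41973.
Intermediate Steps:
(-16905 + 2467/(-32147)) - 25068 = (-16905 + 2467*(-1/32147)) - 25068 = (-16905 - 2467/32147) - 25068 = -543447502/32147 - 25068 = -1349308498/32147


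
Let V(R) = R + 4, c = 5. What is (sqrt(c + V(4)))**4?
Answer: 169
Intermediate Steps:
V(R) = 4 + R
(sqrt(c + V(4)))**4 = (sqrt(5 + (4 + 4)))**4 = (sqrt(5 + 8))**4 = (sqrt(13))**4 = 169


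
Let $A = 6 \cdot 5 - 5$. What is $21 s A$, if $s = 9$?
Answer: $4725$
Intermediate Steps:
$A = 25$ ($A = 30 - 5 = 25$)
$21 s A = 21 \cdot 9 \cdot 25 = 189 \cdot 25 = 4725$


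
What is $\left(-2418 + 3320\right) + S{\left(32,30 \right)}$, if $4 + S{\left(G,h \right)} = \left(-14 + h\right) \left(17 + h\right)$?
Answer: $1650$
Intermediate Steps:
$S{\left(G,h \right)} = -4 + \left(-14 + h\right) \left(17 + h\right)$
$\left(-2418 + 3320\right) + S{\left(32,30 \right)} = \left(-2418 + 3320\right) + \left(-242 + 30^{2} + 3 \cdot 30\right) = 902 + \left(-242 + 900 + 90\right) = 902 + 748 = 1650$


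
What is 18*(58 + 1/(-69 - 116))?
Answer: 193122/185 ≈ 1043.9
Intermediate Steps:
18*(58 + 1/(-69 - 116)) = 18*(58 + 1/(-185)) = 18*(58 - 1/185) = 18*(10729/185) = 193122/185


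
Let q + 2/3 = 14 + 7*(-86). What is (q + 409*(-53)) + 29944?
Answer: 23035/3 ≈ 7678.3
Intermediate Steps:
q = -1766/3 (q = -⅔ + (14 + 7*(-86)) = -⅔ + (14 - 602) = -⅔ - 588 = -1766/3 ≈ -588.67)
(q + 409*(-53)) + 29944 = (-1766/3 + 409*(-53)) + 29944 = (-1766/3 - 21677) + 29944 = -66797/3 + 29944 = 23035/3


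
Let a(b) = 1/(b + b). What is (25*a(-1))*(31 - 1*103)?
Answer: 900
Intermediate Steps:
a(b) = 1/(2*b)
(25*a(-1))*(31 - 1*103) = (25*((½)/(-1)))*(31 - 1*103) = (25*((½)*(-1)))*(31 - 103) = (25*(-½))*(-72) = -25/2*(-72) = 900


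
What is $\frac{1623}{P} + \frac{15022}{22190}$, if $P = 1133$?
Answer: $\frac{3788164}{1795805} \approx 2.1095$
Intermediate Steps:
$\frac{1623}{P} + \frac{15022}{22190} = \frac{1623}{1133} + \frac{15022}{22190} = 1623 \cdot \frac{1}{1133} + 15022 \cdot \frac{1}{22190} = \frac{1623}{1133} + \frac{1073}{1585} = \frac{3788164}{1795805}$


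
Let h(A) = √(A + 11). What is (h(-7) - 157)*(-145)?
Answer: 22475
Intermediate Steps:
h(A) = √(11 + A)
(h(-7) - 157)*(-145) = (√(11 - 7) - 157)*(-145) = (√4 - 157)*(-145) = (2 - 157)*(-145) = -155*(-145) = 22475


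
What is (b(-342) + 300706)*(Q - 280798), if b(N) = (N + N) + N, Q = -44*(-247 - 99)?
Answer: -79587216320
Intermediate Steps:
Q = 15224 (Q = -44*(-346) = 15224)
b(N) = 3*N (b(N) = 2*N + N = 3*N)
(b(-342) + 300706)*(Q - 280798) = (3*(-342) + 300706)*(15224 - 280798) = (-1026 + 300706)*(-265574) = 299680*(-265574) = -79587216320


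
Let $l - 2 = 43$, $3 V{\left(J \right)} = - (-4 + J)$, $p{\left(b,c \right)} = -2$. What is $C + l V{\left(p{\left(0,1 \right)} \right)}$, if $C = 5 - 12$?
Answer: $83$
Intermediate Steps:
$V{\left(J \right)} = \frac{4}{3} - \frac{J}{3}$ ($V{\left(J \right)} = \frac{\left(-1\right) \left(-4 + J\right)}{3} = \frac{4 - J}{3} = \frac{4}{3} - \frac{J}{3}$)
$l = 45$ ($l = 2 + 43 = 45$)
$C = -7$ ($C = 5 - 12 = -7$)
$C + l V{\left(p{\left(0,1 \right)} \right)} = -7 + 45 \left(\frac{4}{3} - - \frac{2}{3}\right) = -7 + 45 \left(\frac{4}{3} + \frac{2}{3}\right) = -7 + 45 \cdot 2 = -7 + 90 = 83$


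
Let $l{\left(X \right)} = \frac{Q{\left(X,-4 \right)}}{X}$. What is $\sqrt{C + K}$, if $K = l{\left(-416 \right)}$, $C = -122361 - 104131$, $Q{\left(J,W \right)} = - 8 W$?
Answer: $\frac{i \sqrt{38277161}}{13} \approx 475.91 i$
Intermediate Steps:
$C = -226492$
$l{\left(X \right)} = \frac{32}{X}$ ($l{\left(X \right)} = \frac{\left(-8\right) \left(-4\right)}{X} = \frac{32}{X}$)
$K = - \frac{1}{13}$ ($K = \frac{32}{-416} = 32 \left(- \frac{1}{416}\right) = - \frac{1}{13} \approx -0.076923$)
$\sqrt{C + K} = \sqrt{-226492 - \frac{1}{13}} = \sqrt{- \frac{2944397}{13}} = \frac{i \sqrt{38277161}}{13}$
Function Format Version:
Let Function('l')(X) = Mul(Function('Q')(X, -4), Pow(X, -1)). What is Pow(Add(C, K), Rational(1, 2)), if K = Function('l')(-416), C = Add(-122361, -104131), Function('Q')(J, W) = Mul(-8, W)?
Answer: Mul(Rational(1, 13), I, Pow(38277161, Rational(1, 2))) ≈ Mul(475.91, I)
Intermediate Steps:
C = -226492
Function('l')(X) = Mul(32, Pow(X, -1)) (Function('l')(X) = Mul(Mul(-8, -4), Pow(X, -1)) = Mul(32, Pow(X, -1)))
K = Rational(-1, 13) (K = Mul(32, Pow(-416, -1)) = Mul(32, Rational(-1, 416)) = Rational(-1, 13) ≈ -0.076923)
Pow(Add(C, K), Rational(1, 2)) = Pow(Add(-226492, Rational(-1, 13)), Rational(1, 2)) = Pow(Rational(-2944397, 13), Rational(1, 2)) = Mul(Rational(1, 13), I, Pow(38277161, Rational(1, 2)))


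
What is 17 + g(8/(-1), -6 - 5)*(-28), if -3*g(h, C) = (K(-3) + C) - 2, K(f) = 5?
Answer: -173/3 ≈ -57.667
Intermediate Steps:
g(h, C) = -1 - C/3 (g(h, C) = -((5 + C) - 2)/3 = -(3 + C)/3 = -1 - C/3)
17 + g(8/(-1), -6 - 5)*(-28) = 17 + (-1 - (-6 - 5)/3)*(-28) = 17 + (-1 - ⅓*(-11))*(-28) = 17 + (-1 + 11/3)*(-28) = 17 + (8/3)*(-28) = 17 - 224/3 = -173/3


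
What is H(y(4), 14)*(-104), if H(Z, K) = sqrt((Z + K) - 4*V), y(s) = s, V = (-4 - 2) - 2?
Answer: -520*sqrt(2) ≈ -735.39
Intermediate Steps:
V = -8 (V = -6 - 2 = -8)
H(Z, K) = sqrt(32 + K + Z) (H(Z, K) = sqrt((Z + K) - 4*(-8)) = sqrt((K + Z) + 32) = sqrt(32 + K + Z))
H(y(4), 14)*(-104) = sqrt(32 + 14 + 4)*(-104) = sqrt(50)*(-104) = (5*sqrt(2))*(-104) = -520*sqrt(2)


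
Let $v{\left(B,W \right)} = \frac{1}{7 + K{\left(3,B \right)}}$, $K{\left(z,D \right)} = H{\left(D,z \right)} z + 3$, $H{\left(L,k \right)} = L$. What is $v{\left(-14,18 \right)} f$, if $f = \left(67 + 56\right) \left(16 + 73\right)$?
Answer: $- \frac{10947}{32} \approx -342.09$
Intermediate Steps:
$f = 10947$ ($f = 123 \cdot 89 = 10947$)
$K{\left(z,D \right)} = 3 + D z$ ($K{\left(z,D \right)} = D z + 3 = 3 + D z$)
$v{\left(B,W \right)} = \frac{1}{10 + 3 B}$ ($v{\left(B,W \right)} = \frac{1}{7 + \left(3 + B 3\right)} = \frac{1}{7 + \left(3 + 3 B\right)} = \frac{1}{10 + 3 B}$)
$v{\left(-14,18 \right)} f = \frac{1}{10 + 3 \left(-14\right)} 10947 = \frac{1}{10 - 42} \cdot 10947 = \frac{1}{-32} \cdot 10947 = \left(- \frac{1}{32}\right) 10947 = - \frac{10947}{32}$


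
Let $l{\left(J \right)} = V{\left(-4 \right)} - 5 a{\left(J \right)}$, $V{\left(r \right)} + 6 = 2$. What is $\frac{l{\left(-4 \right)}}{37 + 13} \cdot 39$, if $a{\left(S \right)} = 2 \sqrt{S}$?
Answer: $- \frac{78}{25} - \frac{78 i}{5} \approx -3.12 - 15.6 i$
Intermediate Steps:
$V{\left(r \right)} = -4$ ($V{\left(r \right)} = -6 + 2 = -4$)
$l{\left(J \right)} = -4 - 10 \sqrt{J}$ ($l{\left(J \right)} = -4 - 5 \cdot 2 \sqrt{J} = -4 - 10 \sqrt{J}$)
$\frac{l{\left(-4 \right)}}{37 + 13} \cdot 39 = \frac{-4 - 10 \sqrt{-4}}{37 + 13} \cdot 39 = \frac{-4 - 10 \cdot 2 i}{50} \cdot 39 = \frac{-4 - 20 i}{50} \cdot 39 = \left(- \frac{2}{25} - \frac{2 i}{5}\right) 39 = - \frac{78}{25} - \frac{78 i}{5}$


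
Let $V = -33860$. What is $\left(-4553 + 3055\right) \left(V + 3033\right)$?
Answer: $46178846$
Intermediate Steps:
$\left(-4553 + 3055\right) \left(V + 3033\right) = \left(-4553 + 3055\right) \left(-33860 + 3033\right) = \left(-1498\right) \left(-30827\right) = 46178846$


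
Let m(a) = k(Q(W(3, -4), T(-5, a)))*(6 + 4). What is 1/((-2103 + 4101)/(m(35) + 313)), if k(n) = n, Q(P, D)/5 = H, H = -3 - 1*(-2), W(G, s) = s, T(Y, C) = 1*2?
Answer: 263/1998 ≈ 0.13163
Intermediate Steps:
T(Y, C) = 2
H = -1 (H = -3 + 2 = -1)
Q(P, D) = -5 (Q(P, D) = 5*(-1) = -5)
m(a) = -50 (m(a) = -5*(6 + 4) = -5*10 = -50)
1/((-2103 + 4101)/(m(35) + 313)) = 1/((-2103 + 4101)/(-50 + 313)) = 1/(1998/263) = 263/1998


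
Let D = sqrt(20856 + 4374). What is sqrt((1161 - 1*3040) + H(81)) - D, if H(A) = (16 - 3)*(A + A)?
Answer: sqrt(227) - 29*sqrt(30) ≈ -143.77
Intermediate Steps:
H(A) = 26*A (H(A) = 13*(2*A) = 26*A)
D = 29*sqrt(30) (D = sqrt(25230) = 29*sqrt(30) ≈ 158.84)
sqrt((1161 - 1*3040) + H(81)) - D = sqrt((1161 - 1*3040) + 26*81) - 29*sqrt(30) = sqrt((1161 - 3040) + 2106) - 29*sqrt(30) = sqrt(-1879 + 2106) - 29*sqrt(30) = sqrt(227) - 29*sqrt(30)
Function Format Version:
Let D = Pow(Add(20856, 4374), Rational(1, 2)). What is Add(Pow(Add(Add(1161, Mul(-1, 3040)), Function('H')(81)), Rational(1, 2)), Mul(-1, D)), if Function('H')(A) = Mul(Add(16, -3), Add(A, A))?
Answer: Add(Pow(227, Rational(1, 2)), Mul(-29, Pow(30, Rational(1, 2)))) ≈ -143.77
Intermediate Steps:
Function('H')(A) = Mul(26, A) (Function('H')(A) = Mul(13, Mul(2, A)) = Mul(26, A))
D = Mul(29, Pow(30, Rational(1, 2))) (D = Pow(25230, Rational(1, 2)) = Mul(29, Pow(30, Rational(1, 2))) ≈ 158.84)
Add(Pow(Add(Add(1161, Mul(-1, 3040)), Function('H')(81)), Rational(1, 2)), Mul(-1, D)) = Add(Pow(Add(Add(1161, Mul(-1, 3040)), Mul(26, 81)), Rational(1, 2)), Mul(-1, Mul(29, Pow(30, Rational(1, 2))))) = Add(Pow(Add(Add(1161, -3040), 2106), Rational(1, 2)), Mul(-29, Pow(30, Rational(1, 2)))) = Add(Pow(Add(-1879, 2106), Rational(1, 2)), Mul(-29, Pow(30, Rational(1, 2)))) = Add(Pow(227, Rational(1, 2)), Mul(-29, Pow(30, Rational(1, 2))))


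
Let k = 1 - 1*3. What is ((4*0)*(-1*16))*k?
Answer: 0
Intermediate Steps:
k = -2 (k = 1 - 3 = -2)
((4*0)*(-1*16))*k = ((4*0)*(-1*16))*(-2) = (0*(-16))*(-2) = 0*(-2) = 0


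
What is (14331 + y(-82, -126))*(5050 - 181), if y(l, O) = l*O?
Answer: 120084147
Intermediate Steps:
y(l, O) = O*l
(14331 + y(-82, -126))*(5050 - 181) = (14331 - 126*(-82))*(5050 - 181) = (14331 + 10332)*4869 = 24663*4869 = 120084147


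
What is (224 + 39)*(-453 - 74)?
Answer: -138601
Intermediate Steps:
(224 + 39)*(-453 - 74) = 263*(-527) = -138601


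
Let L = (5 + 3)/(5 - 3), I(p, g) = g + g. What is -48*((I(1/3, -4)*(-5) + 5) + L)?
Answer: -2352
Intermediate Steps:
I(p, g) = 2*g
L = 4 (L = 8/2 = 8*(½) = 4)
-48*((I(1/3, -4)*(-5) + 5) + L) = -48*(((2*(-4))*(-5) + 5) + 4) = -48*((-8*(-5) + 5) + 4) = -48*((40 + 5) + 4) = -48*(45 + 4) = -48*49 = -2352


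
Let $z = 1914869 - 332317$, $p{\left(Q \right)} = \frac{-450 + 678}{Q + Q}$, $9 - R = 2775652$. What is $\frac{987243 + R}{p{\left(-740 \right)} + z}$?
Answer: $- \frac{661708000}{585544183} \approx -1.1301$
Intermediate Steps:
$R = -2775643$ ($R = 9 - 2775652 = -2775643$)
$p{\left(Q \right)} = \frac{114}{Q}$ ($p{\left(Q \right)} = \frac{228}{2 Q} = 228 \frac{1}{2 Q} = \frac{114}{Q}$)
$z = 1582552$ ($z = 1914869 - 332317 = 1582552$)
$\frac{987243 + R}{p{\left(-740 \right)} + z} = \frac{987243 - 2775643}{\frac{114}{-740} + 1582552} = - \frac{1788400}{114 \left(- \frac{1}{740}\right) + 1582552} = - \frac{1788400}{- \frac{57}{370} + 1582552} = - \frac{1788400}{\frac{585544183}{370}} = \left(-1788400\right) \frac{370}{585544183} = - \frac{661708000}{585544183}$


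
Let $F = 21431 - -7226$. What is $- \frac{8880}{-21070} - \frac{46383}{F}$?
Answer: $- \frac{72281565}{60380299} \approx -1.1971$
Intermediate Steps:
$F = 28657$ ($F = 21431 + 7226 = 28657$)
$- \frac{8880}{-21070} - \frac{46383}{F} = - \frac{8880}{-21070} - \frac{46383}{28657} = \left(-8880\right) \left(- \frac{1}{21070}\right) - \frac{46383}{28657} = \frac{888}{2107} - \frac{46383}{28657} = - \frac{72281565}{60380299}$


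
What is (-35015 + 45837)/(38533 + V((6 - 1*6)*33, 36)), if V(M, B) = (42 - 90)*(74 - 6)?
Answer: 10822/35269 ≈ 0.30684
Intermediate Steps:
V(M, B) = -3264 (V(M, B) = -48*68 = -3264)
(-35015 + 45837)/(38533 + V((6 - 1*6)*33, 36)) = (-35015 + 45837)/(38533 - 3264) = 10822/35269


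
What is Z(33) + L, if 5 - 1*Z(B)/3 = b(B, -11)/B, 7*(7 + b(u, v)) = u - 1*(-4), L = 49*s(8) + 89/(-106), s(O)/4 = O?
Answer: 12914865/8162 ≈ 1582.3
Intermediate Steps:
s(O) = 4*O
L = 166119/106 (L = 49*(4*8) + 89/(-106) = 49*32 + 89*(-1/106) = 1568 - 89/106 = 166119/106 ≈ 1567.2)
b(u, v) = -45/7 + u/7 (b(u, v) = -7 + (u - 1*(-4))/7 = -7 + (u + 4)/7 = -7 + (4 + u)/7 = -7 + (4/7 + u/7) = -45/7 + u/7)
Z(B) = 15 - 3*(-45/7 + B/7)/B
Z(33) + L = (3/7)*(45 + 34*33)/33 + 166119/106 = (3/7)*(1/33)*(45 + 1122) + 166119/106 = (3/7)*(1/33)*1167 + 166119/106 = 1167/77 + 166119/106 = 12914865/8162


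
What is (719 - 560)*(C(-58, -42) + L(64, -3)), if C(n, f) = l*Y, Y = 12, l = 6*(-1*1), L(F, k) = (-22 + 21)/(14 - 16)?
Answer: -22737/2 ≈ -11369.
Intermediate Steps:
L(F, k) = ½ (L(F, k) = -1/(-2) = -1*(-½) = ½)
l = -6 (l = 6*(-1) = -6)
C(n, f) = -72 (C(n, f) = -6*12 = -72)
(719 - 560)*(C(-58, -42) + L(64, -3)) = (719 - 560)*(-72 + ½) = 159*(-143/2) = -22737/2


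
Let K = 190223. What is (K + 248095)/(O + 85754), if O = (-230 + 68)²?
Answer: 219159/55999 ≈ 3.9136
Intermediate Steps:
O = 26244 (O = (-162)² = 26244)
(K + 248095)/(O + 85754) = (190223 + 248095)/(26244 + 85754) = 438318/111998 = 438318*(1/111998) = 219159/55999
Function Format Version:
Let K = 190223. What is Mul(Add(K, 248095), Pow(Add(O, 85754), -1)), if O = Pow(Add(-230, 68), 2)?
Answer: Rational(219159, 55999) ≈ 3.9136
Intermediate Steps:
O = 26244 (O = Pow(-162, 2) = 26244)
Mul(Add(K, 248095), Pow(Add(O, 85754), -1)) = Mul(Add(190223, 248095), Pow(Add(26244, 85754), -1)) = Mul(438318, Pow(111998, -1)) = Mul(438318, Rational(1, 111998)) = Rational(219159, 55999)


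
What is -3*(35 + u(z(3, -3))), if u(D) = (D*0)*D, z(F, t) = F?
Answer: -105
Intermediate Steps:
u(D) = 0 (u(D) = 0*D = 0)
-3*(35 + u(z(3, -3))) = -3*(35 + 0) = -3*35 = -105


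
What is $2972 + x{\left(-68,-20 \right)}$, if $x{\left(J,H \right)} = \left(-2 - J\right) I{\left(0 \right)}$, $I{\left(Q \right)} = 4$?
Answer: $3236$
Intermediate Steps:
$x{\left(J,H \right)} = -8 - 4 J$ ($x{\left(J,H \right)} = \left(-2 - J\right) 4 = -8 - 4 J$)
$2972 + x{\left(-68,-20 \right)} = 2972 - -264 = 2972 + \left(-8 + 272\right) = 2972 + 264 = 3236$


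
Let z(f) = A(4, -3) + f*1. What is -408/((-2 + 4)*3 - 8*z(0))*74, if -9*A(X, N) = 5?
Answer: -135864/47 ≈ -2890.7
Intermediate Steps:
A(X, N) = -5/9 (A(X, N) = -1/9*5 = -5/9)
z(f) = -5/9 + f (z(f) = -5/9 + f*1 = -5/9 + f)
-408/((-2 + 4)*3 - 8*z(0))*74 = -408/((-2 + 4)*3 - 8*(-5/9 + 0))*74 = -408/(2*3 - 8*(-5/9))*74 = -408/(6 + 40/9)*74 = -408/94/9*74 = -408*9/94*74 = -1836/47*74 = -135864/47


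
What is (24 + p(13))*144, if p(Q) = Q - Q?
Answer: 3456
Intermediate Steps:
p(Q) = 0
(24 + p(13))*144 = (24 + 0)*144 = 24*144 = 3456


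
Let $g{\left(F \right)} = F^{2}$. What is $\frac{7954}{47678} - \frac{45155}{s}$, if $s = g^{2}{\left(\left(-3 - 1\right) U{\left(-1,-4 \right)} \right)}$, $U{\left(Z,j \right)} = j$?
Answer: $- \frac{815813373}{1562312704} \approx -0.52218$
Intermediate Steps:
$s = 65536$ ($s = \left(\left(\left(-3 - 1\right) \left(-4\right)\right)^{2}\right)^{2} = \left(\left(\left(-4\right) \left(-4\right)\right)^{2}\right)^{2} = \left(16^{2}\right)^{2} = 256^{2} = 65536$)
$\frac{7954}{47678} - \frac{45155}{s} = \frac{7954}{47678} - \frac{45155}{65536} = 7954 \cdot \frac{1}{47678} - \frac{45155}{65536} = \frac{3977}{23839} - \frac{45155}{65536} = - \frac{815813373}{1562312704}$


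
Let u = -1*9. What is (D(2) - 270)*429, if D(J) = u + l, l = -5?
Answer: -121836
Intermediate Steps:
u = -9
D(J) = -14 (D(J) = -9 - 5 = -14)
(D(2) - 270)*429 = (-14 - 270)*429 = -284*429 = -121836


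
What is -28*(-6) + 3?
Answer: 171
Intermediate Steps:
-28*(-6) + 3 = 168 + 3 = 171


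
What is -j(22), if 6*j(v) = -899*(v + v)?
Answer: 19778/3 ≈ 6592.7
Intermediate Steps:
j(v) = -899*v/3 (j(v) = (-899*(v + v))/6 = (-1798*v)/6 = -899*v/3)
-j(22) = -(-899)*22/3 = -1*(-19778/3) = 19778/3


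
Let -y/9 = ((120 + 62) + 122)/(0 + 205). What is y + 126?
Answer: 23094/205 ≈ 112.65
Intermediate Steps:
y = -2736/205 (y = -9*((120 + 62) + 122)/(0 + 205) = -9*(182 + 122)/205 = -2736/205 ≈ -13.346)
y + 126 = -2736/205 + 126 = 23094/205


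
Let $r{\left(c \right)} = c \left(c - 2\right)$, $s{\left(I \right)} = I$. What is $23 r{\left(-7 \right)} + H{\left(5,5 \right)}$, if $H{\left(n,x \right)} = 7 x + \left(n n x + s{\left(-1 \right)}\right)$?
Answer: $1608$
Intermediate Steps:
$r{\left(c \right)} = c \left(-2 + c\right)$
$H{\left(n,x \right)} = -1 + 7 x + x n^{2}$ ($H{\left(n,x \right)} = 7 x + \left(n n x - 1\right) = 7 x + \left(n^{2} x - 1\right) = 7 x + \left(x n^{2} - 1\right) = 7 x + \left(-1 + x n^{2}\right) = -1 + 7 x + x n^{2}$)
$23 r{\left(-7 \right)} + H{\left(5,5 \right)} = 23 \left(- 7 \left(-2 - 7\right)\right) + \left(-1 + 7 \cdot 5 + 5 \cdot 5^{2}\right) = 23 \left(\left(-7\right) \left(-9\right)\right) + \left(-1 + 35 + 5 \cdot 25\right) = 23 \cdot 63 + \left(-1 + 35 + 125\right) = 1449 + 159 = 1608$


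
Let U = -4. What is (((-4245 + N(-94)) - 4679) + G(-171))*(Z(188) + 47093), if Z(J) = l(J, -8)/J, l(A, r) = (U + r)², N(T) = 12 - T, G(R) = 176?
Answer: -19128263294/47 ≈ -4.0698e+8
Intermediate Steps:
l(A, r) = (-4 + r)²
Z(J) = 144/J (Z(J) = (-4 - 8)²/J = (-12)²/J = 144/J)
(((-4245 + N(-94)) - 4679) + G(-171))*(Z(188) + 47093) = (((-4245 + (12 - 1*(-94))) - 4679) + 176)*(144/188 + 47093) = (((-4245 + (12 + 94)) - 4679) + 176)*(144*(1/188) + 47093) = (((-4245 + 106) - 4679) + 176)*(36/47 + 47093) = ((-4139 - 4679) + 176)*(2213407/47) = (-8818 + 176)*(2213407/47) = -8642*2213407/47 = -19128263294/47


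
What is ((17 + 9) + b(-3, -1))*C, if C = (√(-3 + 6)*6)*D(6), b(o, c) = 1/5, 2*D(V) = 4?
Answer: 1572*√3/5 ≈ 544.56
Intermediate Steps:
D(V) = 2 (D(V) = (½)*4 = 2)
b(o, c) = ⅕
C = 12*√3 (C = (√(-3 + 6)*6)*2 = (√3*6)*2 = (6*√3)*2 = 12*√3 ≈ 20.785)
((17 + 9) + b(-3, -1))*C = ((17 + 9) + ⅕)*(12*√3) = (26 + ⅕)*(12*√3) = 131*(12*√3)/5 = 1572*√3/5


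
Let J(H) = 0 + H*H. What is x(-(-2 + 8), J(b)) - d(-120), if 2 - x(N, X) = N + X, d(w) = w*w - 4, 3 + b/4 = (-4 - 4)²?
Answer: -73924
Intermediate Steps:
b = 244 (b = -12 + 4*(-4 - 4)² = -12 + 4*(-8)² = -12 + 4*64 = -12 + 256 = 244)
J(H) = H² (J(H) = 0 + H² = H²)
d(w) = -4 + w² (d(w) = w² - 4 = -4 + w²)
x(N, X) = 2 - N - X (x(N, X) = 2 - (N + X) = 2 + (-N - X) = 2 - N - X)
x(-(-2 + 8), J(b)) - d(-120) = (2 - (-1)*(-2 + 8) - 1*244²) - (-4 + (-120)²) = (2 - (-1)*6 - 1*59536) - (-4 + 14400) = (2 - 1*(-6) - 59536) - 1*14396 = (2 + 6 - 59536) - 14396 = -59528 - 14396 = -73924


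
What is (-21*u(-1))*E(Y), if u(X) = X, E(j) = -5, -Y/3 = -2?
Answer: -105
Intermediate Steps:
Y = 6 (Y = -3*(-2) = 6)
(-21*u(-1))*E(Y) = -21*(-1)*(-5) = 21*(-5) = -105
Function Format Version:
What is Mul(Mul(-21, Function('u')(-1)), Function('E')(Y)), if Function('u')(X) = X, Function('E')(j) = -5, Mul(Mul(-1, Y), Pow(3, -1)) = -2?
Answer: -105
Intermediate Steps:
Y = 6 (Y = Mul(-3, -2) = 6)
Mul(Mul(-21, Function('u')(-1)), Function('E')(Y)) = Mul(Mul(-21, -1), -5) = Mul(21, -5) = -105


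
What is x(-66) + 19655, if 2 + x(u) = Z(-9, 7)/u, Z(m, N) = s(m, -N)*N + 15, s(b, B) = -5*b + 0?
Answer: 19648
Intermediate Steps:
s(b, B) = -5*b
Z(m, N) = 15 - 5*N*m (Z(m, N) = (-5*m)*N + 15 = -5*N*m + 15 = 15 - 5*N*m)
x(u) = -2 + 330/u (x(u) = -2 + (15 - 5*7*(-9))/u = -2 + (15 + 315)/u = -2 + 330/u)
x(-66) + 19655 = (-2 + 330/(-66)) + 19655 = (-2 + 330*(-1/66)) + 19655 = (-2 - 5) + 19655 = -7 + 19655 = 19648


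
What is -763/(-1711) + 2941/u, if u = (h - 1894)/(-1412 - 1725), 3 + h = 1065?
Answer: 15786178803/1423552 ≈ 11089.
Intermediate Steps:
h = 1062 (h = -3 + 1065 = 1062)
u = 832/3137 (u = (1062 - 1894)/(-1412 - 1725) = -832/(-3137) = -832*(-1/3137) = 832/3137 ≈ 0.26522)
-763/(-1711) + 2941/u = -763/(-1711) + 2941/(832/3137) = -763*(-1/1711) + 2941*(3137/832) = 763/1711 + 9225917/832 = 15786178803/1423552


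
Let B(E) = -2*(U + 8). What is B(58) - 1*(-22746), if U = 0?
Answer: 22730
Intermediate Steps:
B(E) = -16 (B(E) = -2*(0 + 8) = -2*8 = -16)
B(58) - 1*(-22746) = -16 - 1*(-22746) = -16 + 22746 = 22730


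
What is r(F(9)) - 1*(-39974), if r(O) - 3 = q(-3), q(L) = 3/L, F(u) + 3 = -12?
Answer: 39976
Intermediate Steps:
F(u) = -15 (F(u) = -3 - 12 = -15)
r(O) = 2 (r(O) = 3 + 3/(-3) = 3 + 3*(-⅓) = 3 - 1 = 2)
r(F(9)) - 1*(-39974) = 2 - 1*(-39974) = 2 + 39974 = 39976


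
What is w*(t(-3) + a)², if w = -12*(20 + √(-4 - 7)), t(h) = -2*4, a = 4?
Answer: -3840 - 192*I*√11 ≈ -3840.0 - 636.79*I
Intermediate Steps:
t(h) = -8
w = -240 - 12*I*√11 (w = -12*(20 + √(-11)) = -12*(20 + I*√11) = -240 - 12*I*√11 ≈ -240.0 - 39.799*I)
w*(t(-3) + a)² = (-240 - 12*I*√11)*(-8 + 4)² = (-240 - 12*I*√11)*(-4)² = (-240 - 12*I*√11)*16 = -3840 - 192*I*√11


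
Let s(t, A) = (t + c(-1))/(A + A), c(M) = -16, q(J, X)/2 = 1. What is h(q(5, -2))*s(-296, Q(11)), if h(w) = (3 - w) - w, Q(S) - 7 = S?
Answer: 26/3 ≈ 8.6667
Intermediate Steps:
q(J, X) = 2 (q(J, X) = 2*1 = 2)
Q(S) = 7 + S
s(t, A) = (-16 + t)/(2*A) (s(t, A) = (t - 16)/(A + A) = (-16 + t)/((2*A)) = (-16 + t)*(1/(2*A)) = (-16 + t)/(2*A))
h(w) = 3 - 2*w
h(q(5, -2))*s(-296, Q(11)) = (3 - 2*2)*((-16 - 296)/(2*(7 + 11))) = (3 - 4)*((½)*(-312)/18) = -(-312)/(2*18) = -1*(-26/3) = 26/3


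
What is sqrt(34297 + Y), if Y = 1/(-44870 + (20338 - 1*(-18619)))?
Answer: 4*sqrt(925266605)/657 ≈ 185.19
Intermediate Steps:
Y = -1/5913 (Y = 1/(-44870 + (20338 + 18619)) = 1/(-44870 + 38957) = 1/(-5913) = -1/5913 ≈ -0.00016912)
sqrt(34297 + Y) = sqrt(34297 - 1/5913) = sqrt(202798160/5913) = 4*sqrt(925266605)/657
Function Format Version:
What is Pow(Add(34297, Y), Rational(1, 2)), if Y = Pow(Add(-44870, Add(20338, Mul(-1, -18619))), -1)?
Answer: Mul(Rational(4, 657), Pow(925266605, Rational(1, 2))) ≈ 185.19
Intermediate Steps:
Y = Rational(-1, 5913) (Y = Pow(Add(-44870, Add(20338, 18619)), -1) = Pow(Add(-44870, 38957), -1) = Pow(-5913, -1) = Rational(-1, 5913) ≈ -0.00016912)
Pow(Add(34297, Y), Rational(1, 2)) = Pow(Add(34297, Rational(-1, 5913)), Rational(1, 2)) = Pow(Rational(202798160, 5913), Rational(1, 2)) = Mul(Rational(4, 657), Pow(925266605, Rational(1, 2)))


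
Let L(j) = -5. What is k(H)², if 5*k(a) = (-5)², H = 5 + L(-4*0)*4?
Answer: 25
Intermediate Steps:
H = -15 (H = 5 - 5*4 = 5 - 20 = -15)
k(a) = 5 (k(a) = (⅕)*(-5)² = (⅕)*25 = 5)
k(H)² = 5² = 25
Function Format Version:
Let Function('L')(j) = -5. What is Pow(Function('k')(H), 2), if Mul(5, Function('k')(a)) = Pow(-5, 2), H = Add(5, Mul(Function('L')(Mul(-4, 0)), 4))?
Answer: 25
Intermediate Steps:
H = -15 (H = Add(5, Mul(-5, 4)) = Add(5, -20) = -15)
Function('k')(a) = 5 (Function('k')(a) = Mul(Rational(1, 5), Pow(-5, 2)) = Mul(Rational(1, 5), 25) = 5)
Pow(Function('k')(H), 2) = Pow(5, 2) = 25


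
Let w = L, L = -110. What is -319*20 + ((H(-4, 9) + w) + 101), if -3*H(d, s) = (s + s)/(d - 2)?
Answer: -6388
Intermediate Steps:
H(d, s) = -2*s/(3*(-2 + d)) (H(d, s) = -(s + s)/(3*(d - 2)) = -2*s/(3*(-2 + d)))
w = -110
-319*20 + ((H(-4, 9) + w) + 101) = -319*20 + ((-2*9/(-6 + 3*(-4)) - 110) + 101) = -6380 + ((-2*9/(-6 - 12) - 110) + 101) = -6380 + ((-2*9/(-18) - 110) + 101) = -6380 + ((-2*9*(-1/18) - 110) + 101) = -6380 + ((1 - 110) + 101) = -6380 + (-109 + 101) = -6380 - 8 = -6388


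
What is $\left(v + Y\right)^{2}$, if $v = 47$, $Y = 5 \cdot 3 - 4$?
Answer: $3364$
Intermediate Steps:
$Y = 11$ ($Y = 15 - 4 = 11$)
$\left(v + Y\right)^{2} = \left(47 + 11\right)^{2} = 58^{2} = 3364$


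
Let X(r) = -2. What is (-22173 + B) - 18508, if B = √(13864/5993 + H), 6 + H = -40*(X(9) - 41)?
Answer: -40681 + 9*√761027098/5993 ≈ -40640.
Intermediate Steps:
H = 1714 (H = -6 - 40*(-2 - 41) = -6 - 40*(-43) = -6 + 1720 = 1714)
B = 9*√761027098/5993 (B = √(13864/5993 + 1714) = √(10285866/5993) = 9*√761027098/5993 ≈ 41.428)
(-22173 + B) - 18508 = (-22173 + 9*√761027098/5993) - 18508 = -40681 + 9*√761027098/5993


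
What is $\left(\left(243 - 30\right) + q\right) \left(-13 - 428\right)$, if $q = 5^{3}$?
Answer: $-149058$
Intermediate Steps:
$q = 125$
$\left(\left(243 - 30\right) + q\right) \left(-13 - 428\right) = \left(\left(243 - 30\right) + 125\right) \left(-13 - 428\right) = \left(\left(243 - 30\right) + 125\right) \left(-441\right) = \left(213 + 125\right) \left(-441\right) = 338 \left(-441\right) = -149058$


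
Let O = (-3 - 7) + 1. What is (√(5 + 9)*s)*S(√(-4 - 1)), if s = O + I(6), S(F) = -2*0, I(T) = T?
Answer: 0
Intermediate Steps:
O = -9 (O = -10 + 1 = -9)
S(F) = 0
s = -3 (s = -9 + 6 = -3)
(√(5 + 9)*s)*S(√(-4 - 1)) = (√(5 + 9)*(-3))*0 = (√14*(-3))*0 = -3*√14*0 = 0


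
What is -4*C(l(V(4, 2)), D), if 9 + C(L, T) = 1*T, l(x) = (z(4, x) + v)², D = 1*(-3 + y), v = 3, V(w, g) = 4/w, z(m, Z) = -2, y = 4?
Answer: 32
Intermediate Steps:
D = 1 (D = 1*(-3 + 4) = 1*1 = 1)
l(x) = 1 (l(x) = (-2 + 3)² = 1² = 1)
C(L, T) = -9 + T (C(L, T) = -9 + 1*T = -9 + T)
-4*C(l(V(4, 2)), D) = -4*(-9 + 1) = -4*(-8) = 32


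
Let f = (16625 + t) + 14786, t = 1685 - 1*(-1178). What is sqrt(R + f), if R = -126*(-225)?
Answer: 4*sqrt(3914) ≈ 250.25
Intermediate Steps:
t = 2863 (t = 1685 + 1178 = 2863)
R = 28350
f = 34274 (f = (16625 + 2863) + 14786 = 19488 + 14786 = 34274)
sqrt(R + f) = sqrt(28350 + 34274) = sqrt(62624) = 4*sqrt(3914)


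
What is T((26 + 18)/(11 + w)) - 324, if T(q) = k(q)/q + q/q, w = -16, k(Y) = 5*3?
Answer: -14287/44 ≈ -324.70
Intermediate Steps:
k(Y) = 15
T(q) = 1 + 15/q (T(q) = 15/q + q/q = 15/q + 1 = 1 + 15/q)
T((26 + 18)/(11 + w)) - 324 = (15 + (26 + 18)/(11 - 16))/(((26 + 18)/(11 - 16))) - 324 = (15 + 44/(-5))/((44/(-5))) - 324 = (15 + 44*(-⅕))/((44*(-⅕))) - 324 = (15 - 44/5)/(-44/5) - 324 = -5/44*31/5 - 324 = -31/44 - 324 = -14287/44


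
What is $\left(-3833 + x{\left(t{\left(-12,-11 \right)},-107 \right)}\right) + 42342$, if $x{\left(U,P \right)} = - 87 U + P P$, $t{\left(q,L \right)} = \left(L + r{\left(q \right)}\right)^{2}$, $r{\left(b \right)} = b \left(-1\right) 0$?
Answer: $39431$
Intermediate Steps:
$r{\left(b \right)} = 0$ ($r{\left(b \right)} = - b 0 = 0$)
$t{\left(q,L \right)} = L^{2}$ ($t{\left(q,L \right)} = \left(L + 0\right)^{2} = L^{2}$)
$x{\left(U,P \right)} = P^{2} - 87 U$ ($x{\left(U,P \right)} = - 87 U + P^{2} = P^{2} - 87 U$)
$\left(-3833 + x{\left(t{\left(-12,-11 \right)},-107 \right)}\right) + 42342 = \left(-3833 + \left(\left(-107\right)^{2} - 87 \left(-11\right)^{2}\right)\right) + 42342 = \left(-3833 + \left(11449 - 10527\right)\right) + 42342 = \left(-3833 + 922\right) + 42342 = -2911 + 42342 = 39431$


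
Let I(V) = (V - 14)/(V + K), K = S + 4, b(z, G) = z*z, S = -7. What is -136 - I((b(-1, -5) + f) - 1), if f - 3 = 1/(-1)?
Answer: -148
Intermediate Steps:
b(z, G) = z²
K = -3 (K = -7 + 4 = -3)
f = 2 (f = 3 + 1/(-1) = 3 - 1 = 2)
I(V) = (-14 + V)/(-3 + V) (I(V) = (V - 14)/(V - 3) = (-14 + V)/(-3 + V))
-136 - I((b(-1, -5) + f) - 1) = -136 - (-14 + (((-1)² + 2) - 1))/(-3 + (((-1)² + 2) - 1)) = -136 - (-14 + ((1 + 2) - 1))/(-3 + ((1 + 2) - 1)) = -136 - (-14 + (3 - 1))/(-3 + (3 - 1)) = -136 - (-14 + 2)/(-3 + 2) = -136 - (-12)/(-1) = -136 - (-1)*(-12) = -136 - 1*12 = -136 - 12 = -148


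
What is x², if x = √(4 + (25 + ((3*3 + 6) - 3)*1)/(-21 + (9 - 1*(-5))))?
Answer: -9/7 ≈ -1.2857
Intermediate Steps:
x = 3*I*√7/7 (x = √(4 + (25 + ((9 + 6) - 3)*1)/(-21 + (9 + 5))) = √(4 + (25 + (15 - 3)*1)/(-21 + 14)) = √(4 + (25 + 12*1)/(-7)) = √(4 + (25 + 12)*(-⅐)) = √(4 + 37*(-⅐)) = √(4 - 37/7) = √(-9/7) = 3*I*√7/7 ≈ 1.1339*I)
x² = (3*I*√7/7)² = -9/7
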